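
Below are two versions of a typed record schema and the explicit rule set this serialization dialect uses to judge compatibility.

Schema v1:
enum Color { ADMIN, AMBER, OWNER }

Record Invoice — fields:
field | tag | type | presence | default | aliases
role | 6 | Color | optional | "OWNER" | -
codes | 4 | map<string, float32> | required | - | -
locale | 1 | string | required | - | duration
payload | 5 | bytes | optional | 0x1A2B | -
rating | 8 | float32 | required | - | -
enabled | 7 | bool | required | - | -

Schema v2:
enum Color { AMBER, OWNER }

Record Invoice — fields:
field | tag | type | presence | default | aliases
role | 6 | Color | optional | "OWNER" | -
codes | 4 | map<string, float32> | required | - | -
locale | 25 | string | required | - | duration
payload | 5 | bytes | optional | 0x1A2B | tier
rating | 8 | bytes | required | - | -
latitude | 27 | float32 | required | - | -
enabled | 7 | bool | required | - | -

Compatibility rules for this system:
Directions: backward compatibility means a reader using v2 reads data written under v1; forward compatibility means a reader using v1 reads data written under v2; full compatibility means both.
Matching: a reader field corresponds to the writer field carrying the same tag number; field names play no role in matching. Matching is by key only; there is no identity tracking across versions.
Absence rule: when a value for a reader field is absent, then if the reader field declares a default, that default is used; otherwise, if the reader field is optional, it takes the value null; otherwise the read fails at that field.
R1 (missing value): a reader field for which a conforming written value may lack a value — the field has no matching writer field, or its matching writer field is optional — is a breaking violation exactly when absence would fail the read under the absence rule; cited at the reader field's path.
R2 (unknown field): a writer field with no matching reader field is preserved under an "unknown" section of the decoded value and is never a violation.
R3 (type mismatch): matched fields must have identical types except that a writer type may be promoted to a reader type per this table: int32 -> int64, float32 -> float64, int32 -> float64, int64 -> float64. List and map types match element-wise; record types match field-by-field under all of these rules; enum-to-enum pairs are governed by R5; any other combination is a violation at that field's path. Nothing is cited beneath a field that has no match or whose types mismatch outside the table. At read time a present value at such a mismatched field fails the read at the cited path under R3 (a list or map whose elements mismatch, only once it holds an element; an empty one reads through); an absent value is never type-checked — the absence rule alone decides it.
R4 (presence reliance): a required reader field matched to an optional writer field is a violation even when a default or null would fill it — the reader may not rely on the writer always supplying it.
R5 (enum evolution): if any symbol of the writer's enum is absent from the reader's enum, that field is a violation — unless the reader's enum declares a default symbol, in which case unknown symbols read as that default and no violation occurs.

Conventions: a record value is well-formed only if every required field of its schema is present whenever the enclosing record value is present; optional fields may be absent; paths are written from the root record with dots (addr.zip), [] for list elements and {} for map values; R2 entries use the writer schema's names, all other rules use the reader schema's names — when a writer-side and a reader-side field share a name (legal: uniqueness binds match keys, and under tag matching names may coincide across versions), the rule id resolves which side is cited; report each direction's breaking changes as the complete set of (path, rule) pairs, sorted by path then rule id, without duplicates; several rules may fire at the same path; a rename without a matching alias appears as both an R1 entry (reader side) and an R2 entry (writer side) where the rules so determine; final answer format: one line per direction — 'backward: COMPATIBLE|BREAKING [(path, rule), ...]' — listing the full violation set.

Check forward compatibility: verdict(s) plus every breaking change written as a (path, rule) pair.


forward: BREAKING [(locale, R1), (rating, R3)]

in Invoice below, arrows point writer -> reader
forward pass over Invoice, reader schema v1, writer schema v2:
  role: paired with writer role (Color -> Color; writer optional)
  codes: paired with writer codes (map<string, float32> -> map<string, float32>; writer required)
  locale has no writer counterpart
  payload: paired with writer payload (bytes -> bytes; writer optional)
  rating: paired with writer rating (bytes -> float32; writer required)
  enabled: paired with writer enabled (bool -> bool; writer required)
  locale (writer side), unknown to reader
  latitude (writer side), unknown to reader
  R1 fires at locale
  R3 fires at rating
  => forward verdict for Invoice: BREAKING, 2 violation(s)
remaining Invoice differences; none change what is asked:
  enum Color (field role in record Invoice): symbol ADMIN removed -> its effect on Invoice is confined to the backward direction, not asked
  added field latitude to record Invoice: required float32, tag 27 (in v2 it sits immediately before enabled) -> its effect on Invoice is confined to the backward direction, not asked


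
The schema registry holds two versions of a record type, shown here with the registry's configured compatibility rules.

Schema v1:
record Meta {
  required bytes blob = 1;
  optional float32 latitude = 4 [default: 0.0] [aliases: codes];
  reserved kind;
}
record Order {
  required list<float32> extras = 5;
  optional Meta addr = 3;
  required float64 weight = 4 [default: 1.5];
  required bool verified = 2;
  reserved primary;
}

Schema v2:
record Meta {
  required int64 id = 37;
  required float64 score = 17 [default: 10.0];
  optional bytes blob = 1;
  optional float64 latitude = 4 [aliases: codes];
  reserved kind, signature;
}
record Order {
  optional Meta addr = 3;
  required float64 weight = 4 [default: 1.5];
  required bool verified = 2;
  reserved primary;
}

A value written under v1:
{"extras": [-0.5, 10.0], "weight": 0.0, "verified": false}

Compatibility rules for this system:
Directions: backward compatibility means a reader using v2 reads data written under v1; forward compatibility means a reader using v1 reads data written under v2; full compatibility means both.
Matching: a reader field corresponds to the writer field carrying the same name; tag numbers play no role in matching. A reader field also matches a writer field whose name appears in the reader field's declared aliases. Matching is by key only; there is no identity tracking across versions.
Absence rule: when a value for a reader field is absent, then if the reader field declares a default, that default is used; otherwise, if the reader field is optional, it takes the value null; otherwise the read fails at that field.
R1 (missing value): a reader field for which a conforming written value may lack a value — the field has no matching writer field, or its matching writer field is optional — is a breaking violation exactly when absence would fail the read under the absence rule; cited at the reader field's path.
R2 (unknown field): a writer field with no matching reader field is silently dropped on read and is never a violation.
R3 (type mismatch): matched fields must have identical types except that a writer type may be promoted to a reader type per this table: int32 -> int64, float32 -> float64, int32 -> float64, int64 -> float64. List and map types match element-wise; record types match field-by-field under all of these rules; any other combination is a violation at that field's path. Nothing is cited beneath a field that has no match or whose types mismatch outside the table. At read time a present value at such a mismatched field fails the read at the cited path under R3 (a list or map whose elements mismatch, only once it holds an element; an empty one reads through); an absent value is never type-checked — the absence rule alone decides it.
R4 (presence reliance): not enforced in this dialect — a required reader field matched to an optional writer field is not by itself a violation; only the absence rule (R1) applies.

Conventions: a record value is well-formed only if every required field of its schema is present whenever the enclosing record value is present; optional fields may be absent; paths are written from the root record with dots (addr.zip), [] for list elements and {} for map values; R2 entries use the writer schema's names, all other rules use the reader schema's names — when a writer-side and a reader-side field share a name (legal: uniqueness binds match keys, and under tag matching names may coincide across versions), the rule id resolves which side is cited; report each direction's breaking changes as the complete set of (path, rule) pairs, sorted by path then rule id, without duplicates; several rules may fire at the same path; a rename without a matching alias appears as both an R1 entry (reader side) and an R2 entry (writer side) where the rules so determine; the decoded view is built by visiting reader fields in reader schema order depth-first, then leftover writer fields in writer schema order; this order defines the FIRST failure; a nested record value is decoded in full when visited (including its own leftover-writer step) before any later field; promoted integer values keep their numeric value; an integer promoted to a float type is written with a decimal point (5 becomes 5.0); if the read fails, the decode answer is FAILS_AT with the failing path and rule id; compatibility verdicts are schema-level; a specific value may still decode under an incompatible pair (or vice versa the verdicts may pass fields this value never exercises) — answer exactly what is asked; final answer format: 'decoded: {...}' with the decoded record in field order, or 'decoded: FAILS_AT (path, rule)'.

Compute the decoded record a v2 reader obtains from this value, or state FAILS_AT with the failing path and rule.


in Order below, arrows point writer -> reader
decoding the Order value with the v2 reader:
  addr := null (not supplied -> null)
  weight := 0.0
  verified := false
  writer extras: unmatched, discarded
  => decoded: {"addr": null, "weight": 0.0, "verified": false}
remaining Order differences; none change what is asked:
  added field score to record Meta: required float64, tag 17, default 10.0 (in v2 it sits immediately before blob) -> inert under this dialect — no rule fires on Order and the result does not move
  field latitude in record Meta: type float32 changed to float64 (its default is dropped) -> affects the rule determinations only; this particular Order value decodes identically
  field blob in record Meta: required changed to optional -> affects the rule determinations only; this particular Order value decodes identically
  added field id to record Meta: required int64, tag 37 (in v2 it sits immediately before blob) -> affects the rule determinations only; this particular Order value decodes identically

decoded: {"addr": null, "weight": 0.0, "verified": false}


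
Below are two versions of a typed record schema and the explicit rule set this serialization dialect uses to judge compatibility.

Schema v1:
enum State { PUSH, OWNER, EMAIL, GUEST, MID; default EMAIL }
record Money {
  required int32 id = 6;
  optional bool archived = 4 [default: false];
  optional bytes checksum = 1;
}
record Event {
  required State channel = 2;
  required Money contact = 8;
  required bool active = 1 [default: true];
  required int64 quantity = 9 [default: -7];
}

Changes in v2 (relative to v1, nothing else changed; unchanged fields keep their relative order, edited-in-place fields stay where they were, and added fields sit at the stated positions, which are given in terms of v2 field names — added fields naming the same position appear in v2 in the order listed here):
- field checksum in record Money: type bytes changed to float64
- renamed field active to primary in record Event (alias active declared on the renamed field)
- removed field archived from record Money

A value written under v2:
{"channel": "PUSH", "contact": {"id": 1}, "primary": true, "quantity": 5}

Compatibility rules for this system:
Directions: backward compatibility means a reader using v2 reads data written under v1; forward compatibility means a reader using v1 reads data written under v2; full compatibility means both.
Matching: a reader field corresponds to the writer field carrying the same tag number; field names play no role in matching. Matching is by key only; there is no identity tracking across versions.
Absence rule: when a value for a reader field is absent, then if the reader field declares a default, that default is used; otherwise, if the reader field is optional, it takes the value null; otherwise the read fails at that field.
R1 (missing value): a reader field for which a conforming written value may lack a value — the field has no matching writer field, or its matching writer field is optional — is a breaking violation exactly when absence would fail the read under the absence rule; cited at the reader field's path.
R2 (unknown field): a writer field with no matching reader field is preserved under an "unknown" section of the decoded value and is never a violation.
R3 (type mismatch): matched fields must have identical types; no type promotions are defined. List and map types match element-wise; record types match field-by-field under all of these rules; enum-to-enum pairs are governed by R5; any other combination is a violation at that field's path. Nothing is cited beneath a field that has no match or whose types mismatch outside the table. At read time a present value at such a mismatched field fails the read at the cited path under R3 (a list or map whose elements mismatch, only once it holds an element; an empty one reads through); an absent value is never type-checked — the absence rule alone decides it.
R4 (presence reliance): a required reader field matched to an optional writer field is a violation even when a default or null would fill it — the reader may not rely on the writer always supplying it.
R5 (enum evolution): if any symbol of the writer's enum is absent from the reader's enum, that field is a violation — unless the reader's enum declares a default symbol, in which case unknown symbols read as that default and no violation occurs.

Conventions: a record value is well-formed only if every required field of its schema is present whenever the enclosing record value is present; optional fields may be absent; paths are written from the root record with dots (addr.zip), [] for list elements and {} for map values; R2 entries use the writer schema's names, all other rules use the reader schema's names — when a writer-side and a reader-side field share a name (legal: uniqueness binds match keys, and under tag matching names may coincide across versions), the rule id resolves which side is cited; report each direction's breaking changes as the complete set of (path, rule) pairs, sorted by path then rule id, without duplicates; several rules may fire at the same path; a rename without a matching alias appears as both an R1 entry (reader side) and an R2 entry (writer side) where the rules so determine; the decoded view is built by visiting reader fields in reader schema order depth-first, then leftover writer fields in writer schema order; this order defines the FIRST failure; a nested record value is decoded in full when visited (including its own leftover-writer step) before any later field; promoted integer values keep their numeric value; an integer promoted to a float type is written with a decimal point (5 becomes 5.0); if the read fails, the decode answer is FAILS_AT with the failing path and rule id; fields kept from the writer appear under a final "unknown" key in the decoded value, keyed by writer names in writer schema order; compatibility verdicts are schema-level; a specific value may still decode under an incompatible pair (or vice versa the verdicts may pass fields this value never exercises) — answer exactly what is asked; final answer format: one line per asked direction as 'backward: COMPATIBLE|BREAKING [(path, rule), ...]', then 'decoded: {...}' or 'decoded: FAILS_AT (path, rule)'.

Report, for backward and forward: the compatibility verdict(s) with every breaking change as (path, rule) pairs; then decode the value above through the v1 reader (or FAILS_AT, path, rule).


each type pair in Event: writer, then reader
backward for Event (reader v2, writer v1):
  channel <- channel (State -> State, writer required)
  contact <- contact (Money -> Money, writer required)
  primary <- active (bool -> bool, writer required)
  quantity <- quantity (int64 -> int64, writer required)
  contact.id <- contact.id (int32 -> int32, writer required)
  contact.checksum <- contact.checksum (bytes -> float64, writer optional)
  leftover writer field: contact.archived
  violation R3 at contact.checksum
  => backward: BREAKING (1)
forward for Event (reader v1, writer v2):
  channel <- channel (State -> State, writer required)
  contact <- contact (Money -> Money, writer required)
  active <- primary (bool -> bool, writer required)
  quantity <- quantity (int64 -> int64, writer required)
  contact.id <- contact.id (int32 -> int32, writer required)
  no writer field matches reader contact.archived
  contact.checksum <- contact.checksum (float64 -> bytes, writer optional)
  violation R3 at contact.checksum
  => forward: BREAKING (1)
migrating the Event value to v1:
  channel := "PUSH"
  contact.id := 1
  contact.archived := false (absent -> default)
  contact.checksum := null (absent, optional -> null)
  active := true (from writer primary)
  quantity := 5
  => decoded: {"channel": "PUSH", "contact": {"id": 1, "archived": false, "checksum": null}, "active": true, "quantity": 5}

backward: BREAKING [(contact.checksum, R3)]; forward: BREAKING [(contact.checksum, R3)]; decoded: {"channel": "PUSH", "contact": {"id": 1, "archived": false, "checksum": null}, "active": true, "quantity": 5}


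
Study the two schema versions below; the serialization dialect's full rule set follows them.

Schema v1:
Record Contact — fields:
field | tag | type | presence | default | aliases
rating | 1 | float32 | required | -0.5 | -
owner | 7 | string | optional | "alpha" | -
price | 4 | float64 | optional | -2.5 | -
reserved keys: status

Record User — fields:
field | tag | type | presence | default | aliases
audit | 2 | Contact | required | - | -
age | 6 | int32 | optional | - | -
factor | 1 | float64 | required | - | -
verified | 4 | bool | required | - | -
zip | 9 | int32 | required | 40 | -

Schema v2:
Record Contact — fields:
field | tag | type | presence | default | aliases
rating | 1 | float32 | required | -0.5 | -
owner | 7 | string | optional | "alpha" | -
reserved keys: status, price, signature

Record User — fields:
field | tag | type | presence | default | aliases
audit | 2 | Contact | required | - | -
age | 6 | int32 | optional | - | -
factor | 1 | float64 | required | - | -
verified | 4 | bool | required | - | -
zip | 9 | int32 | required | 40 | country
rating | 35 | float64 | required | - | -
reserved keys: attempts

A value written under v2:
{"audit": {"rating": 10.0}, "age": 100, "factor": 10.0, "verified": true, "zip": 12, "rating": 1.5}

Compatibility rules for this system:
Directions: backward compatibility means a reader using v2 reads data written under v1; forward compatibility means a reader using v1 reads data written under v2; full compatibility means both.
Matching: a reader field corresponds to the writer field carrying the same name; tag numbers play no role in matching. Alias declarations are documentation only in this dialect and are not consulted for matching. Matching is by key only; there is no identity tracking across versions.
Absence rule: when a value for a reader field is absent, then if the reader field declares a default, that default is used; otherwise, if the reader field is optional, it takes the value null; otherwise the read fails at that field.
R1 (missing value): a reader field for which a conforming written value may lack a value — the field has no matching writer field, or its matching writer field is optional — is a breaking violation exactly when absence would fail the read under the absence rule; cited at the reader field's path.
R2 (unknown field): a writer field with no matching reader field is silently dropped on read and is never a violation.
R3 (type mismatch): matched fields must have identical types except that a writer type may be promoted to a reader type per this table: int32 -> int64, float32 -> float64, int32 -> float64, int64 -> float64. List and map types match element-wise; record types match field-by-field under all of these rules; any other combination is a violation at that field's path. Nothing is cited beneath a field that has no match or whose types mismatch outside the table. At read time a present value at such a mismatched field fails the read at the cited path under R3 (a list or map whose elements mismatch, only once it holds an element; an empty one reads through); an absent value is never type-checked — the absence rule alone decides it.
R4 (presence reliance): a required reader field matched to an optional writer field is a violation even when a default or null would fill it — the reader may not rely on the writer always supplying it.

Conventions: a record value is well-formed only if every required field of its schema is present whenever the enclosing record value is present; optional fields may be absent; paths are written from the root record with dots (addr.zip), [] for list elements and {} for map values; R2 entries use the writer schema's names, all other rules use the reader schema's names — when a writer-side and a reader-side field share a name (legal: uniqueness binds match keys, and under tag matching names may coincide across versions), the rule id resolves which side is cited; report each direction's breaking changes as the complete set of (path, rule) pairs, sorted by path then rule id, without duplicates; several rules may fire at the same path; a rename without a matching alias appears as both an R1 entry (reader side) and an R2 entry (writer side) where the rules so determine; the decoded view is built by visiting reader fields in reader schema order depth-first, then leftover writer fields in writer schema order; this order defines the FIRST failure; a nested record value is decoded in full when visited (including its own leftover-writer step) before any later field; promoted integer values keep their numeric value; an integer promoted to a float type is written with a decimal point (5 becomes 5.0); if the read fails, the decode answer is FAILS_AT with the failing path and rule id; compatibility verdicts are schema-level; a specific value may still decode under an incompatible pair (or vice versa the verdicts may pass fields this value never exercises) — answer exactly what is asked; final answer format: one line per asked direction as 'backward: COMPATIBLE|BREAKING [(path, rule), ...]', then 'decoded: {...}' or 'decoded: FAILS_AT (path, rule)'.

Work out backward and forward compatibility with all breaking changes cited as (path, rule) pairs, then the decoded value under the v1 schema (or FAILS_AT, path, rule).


backward: BREAKING [(rating, R1)]; forward: COMPATIBLE []; decoded: {"audit": {"rating": 10.0, "owner": "alpha", "price": -2.5}, "age": 100, "factor": 10.0, "verified": true, "zip": 12}

in User below, arrows point writer -> reader
backward pass over User, reader schema v2, writer schema v1:
  audit <- audit (Contact -> Contact, writer required)
  age <- age (int32 -> int32, writer optional)
  factor <- factor (float64 -> float64, writer required)
  verified <- verified (bool -> bool, writer required)
  zip <- zip (int32 -> int32, writer required)
  rating: no writer-side match
  audit.rating <- audit.rating (float32 -> float32, writer required)
  audit.owner <- audit.owner (string -> string, writer optional)
  writer field audit.price has no reader counterpart
  rule R1 violated at rating
  => backward: BREAKING (1)
forward pass over User, reader schema v1, writer schema v2:
  audit <- audit (Contact -> Contact, writer required)
  age <- age (int32 -> int32, writer optional)
  factor <- factor (float64 -> float64, writer required)
  verified <- verified (bool -> bool, writer required)
  zip <- zip (int32 -> int32, writer required)
  writer field rating has no reader counterpart
  audit.rating <- audit.rating (float32 -> float32, writer required)
  audit.owner <- audit.owner (string -> string, writer optional)
  audit.price: no writer-side match
  nothing fires on User: forward is COMPATIBLE
decoding the User value with the v1 reader:
  audit.rating := 10.0
  audit.owner := "alpha" (absent -> default)
  audit.price := -2.5 (absent -> default)
  age := 100
  factor := 10.0
  verified := true
  zip := 12
  writer rating: unknown -> dropped
  => decoded: {"audit": {"rating": 10.0, "owner": "alpha", "price": -2.5}, "age": 100, "factor": 10.0, "verified": true, "zip": 12}


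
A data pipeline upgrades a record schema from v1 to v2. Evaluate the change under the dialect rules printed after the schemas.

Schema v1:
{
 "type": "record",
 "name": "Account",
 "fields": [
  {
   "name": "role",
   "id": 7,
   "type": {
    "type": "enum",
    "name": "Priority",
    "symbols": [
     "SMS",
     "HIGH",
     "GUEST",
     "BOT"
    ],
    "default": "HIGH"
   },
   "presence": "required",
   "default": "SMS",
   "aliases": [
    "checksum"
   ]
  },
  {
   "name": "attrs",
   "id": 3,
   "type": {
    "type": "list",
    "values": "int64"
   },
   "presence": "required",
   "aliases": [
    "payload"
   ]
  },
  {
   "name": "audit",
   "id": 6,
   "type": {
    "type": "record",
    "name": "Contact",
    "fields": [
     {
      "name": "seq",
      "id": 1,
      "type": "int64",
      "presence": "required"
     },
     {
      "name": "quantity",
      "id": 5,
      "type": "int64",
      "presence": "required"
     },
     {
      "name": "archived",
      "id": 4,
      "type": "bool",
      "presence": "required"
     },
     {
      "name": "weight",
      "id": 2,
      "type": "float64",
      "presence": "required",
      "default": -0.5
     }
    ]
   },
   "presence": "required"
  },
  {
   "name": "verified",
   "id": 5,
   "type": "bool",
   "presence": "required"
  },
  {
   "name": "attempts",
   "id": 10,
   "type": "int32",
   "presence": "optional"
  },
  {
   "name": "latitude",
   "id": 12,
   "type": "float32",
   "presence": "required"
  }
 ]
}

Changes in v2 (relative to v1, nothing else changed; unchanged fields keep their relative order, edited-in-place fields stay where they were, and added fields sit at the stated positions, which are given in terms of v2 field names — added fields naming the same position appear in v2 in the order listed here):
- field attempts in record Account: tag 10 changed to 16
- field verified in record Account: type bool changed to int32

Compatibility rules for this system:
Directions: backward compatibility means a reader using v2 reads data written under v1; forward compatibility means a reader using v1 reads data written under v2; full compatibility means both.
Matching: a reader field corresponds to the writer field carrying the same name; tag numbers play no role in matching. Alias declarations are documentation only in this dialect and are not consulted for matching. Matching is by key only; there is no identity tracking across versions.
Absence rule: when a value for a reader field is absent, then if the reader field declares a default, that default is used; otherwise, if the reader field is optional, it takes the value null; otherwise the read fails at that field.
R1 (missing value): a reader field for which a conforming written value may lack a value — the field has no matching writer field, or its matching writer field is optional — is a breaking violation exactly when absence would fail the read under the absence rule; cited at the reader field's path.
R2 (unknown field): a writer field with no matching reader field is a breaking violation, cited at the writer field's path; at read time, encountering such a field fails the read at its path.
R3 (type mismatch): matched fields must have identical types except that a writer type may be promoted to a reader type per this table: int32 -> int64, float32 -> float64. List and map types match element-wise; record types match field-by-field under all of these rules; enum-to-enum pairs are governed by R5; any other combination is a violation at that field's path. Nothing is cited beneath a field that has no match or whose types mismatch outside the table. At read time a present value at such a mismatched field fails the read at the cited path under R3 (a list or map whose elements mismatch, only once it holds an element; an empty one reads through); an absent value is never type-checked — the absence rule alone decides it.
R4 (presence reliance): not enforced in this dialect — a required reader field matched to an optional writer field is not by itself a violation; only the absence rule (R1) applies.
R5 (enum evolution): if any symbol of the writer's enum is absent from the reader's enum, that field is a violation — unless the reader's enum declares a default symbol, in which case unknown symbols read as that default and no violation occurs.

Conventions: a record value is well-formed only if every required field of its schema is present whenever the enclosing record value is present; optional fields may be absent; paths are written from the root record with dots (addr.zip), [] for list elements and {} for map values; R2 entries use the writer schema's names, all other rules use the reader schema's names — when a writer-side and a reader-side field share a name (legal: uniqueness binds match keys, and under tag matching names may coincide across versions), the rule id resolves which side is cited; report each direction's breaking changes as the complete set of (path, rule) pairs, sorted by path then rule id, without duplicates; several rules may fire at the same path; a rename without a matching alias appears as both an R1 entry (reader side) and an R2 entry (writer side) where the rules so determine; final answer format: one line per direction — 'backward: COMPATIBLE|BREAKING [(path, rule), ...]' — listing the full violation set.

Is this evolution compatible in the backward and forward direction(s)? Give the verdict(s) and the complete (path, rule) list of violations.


each type pair in Account: writer, then reader
checking backward for Account: reader v2 against writer v1:
  Priority -> Priority, writer required: role aligns to role
  list<int64> -> list<int64>, writer required: attrs aligns to attrs
  Contact -> Contact, writer required: audit aligns to audit
  bool -> int32, writer required: verified aligns to verified
  int32 -> int32, writer optional: attempts aligns to attempts
  float32 -> float32, writer required: latitude aligns to latitude
  int64 -> int64, writer required: audit.seq aligns to audit.seq
  int64 -> int64, writer required: audit.quantity aligns to audit.quantity
  bool -> bool, writer required: audit.archived aligns to audit.archived
  float64 -> float64, writer required: audit.weight aligns to audit.weight
  breaking: (verified, R3)
  backward on Account therefore BREAKING (1)
checking forward for Account: reader v1 against writer v2:
  Priority -> Priority, writer required: role aligns to role
  list<int64> -> list<int64>, writer required: attrs aligns to attrs
  Contact -> Contact, writer required: audit aligns to audit
  int32 -> bool, writer required: verified aligns to verified
  int32 -> int32, writer optional: attempts aligns to attempts
  float32 -> float32, writer required: latitude aligns to latitude
  int64 -> int64, writer required: audit.seq aligns to audit.seq
  int64 -> int64, writer required: audit.quantity aligns to audit.quantity
  bool -> bool, writer required: audit.archived aligns to audit.archived
  float64 -> float64, writer required: audit.weight aligns to audit.weight
  breaking: (verified, R3)
  forward on Account therefore BREAKING (1)

backward: BREAKING [(verified, R3)]; forward: BREAKING [(verified, R3)]


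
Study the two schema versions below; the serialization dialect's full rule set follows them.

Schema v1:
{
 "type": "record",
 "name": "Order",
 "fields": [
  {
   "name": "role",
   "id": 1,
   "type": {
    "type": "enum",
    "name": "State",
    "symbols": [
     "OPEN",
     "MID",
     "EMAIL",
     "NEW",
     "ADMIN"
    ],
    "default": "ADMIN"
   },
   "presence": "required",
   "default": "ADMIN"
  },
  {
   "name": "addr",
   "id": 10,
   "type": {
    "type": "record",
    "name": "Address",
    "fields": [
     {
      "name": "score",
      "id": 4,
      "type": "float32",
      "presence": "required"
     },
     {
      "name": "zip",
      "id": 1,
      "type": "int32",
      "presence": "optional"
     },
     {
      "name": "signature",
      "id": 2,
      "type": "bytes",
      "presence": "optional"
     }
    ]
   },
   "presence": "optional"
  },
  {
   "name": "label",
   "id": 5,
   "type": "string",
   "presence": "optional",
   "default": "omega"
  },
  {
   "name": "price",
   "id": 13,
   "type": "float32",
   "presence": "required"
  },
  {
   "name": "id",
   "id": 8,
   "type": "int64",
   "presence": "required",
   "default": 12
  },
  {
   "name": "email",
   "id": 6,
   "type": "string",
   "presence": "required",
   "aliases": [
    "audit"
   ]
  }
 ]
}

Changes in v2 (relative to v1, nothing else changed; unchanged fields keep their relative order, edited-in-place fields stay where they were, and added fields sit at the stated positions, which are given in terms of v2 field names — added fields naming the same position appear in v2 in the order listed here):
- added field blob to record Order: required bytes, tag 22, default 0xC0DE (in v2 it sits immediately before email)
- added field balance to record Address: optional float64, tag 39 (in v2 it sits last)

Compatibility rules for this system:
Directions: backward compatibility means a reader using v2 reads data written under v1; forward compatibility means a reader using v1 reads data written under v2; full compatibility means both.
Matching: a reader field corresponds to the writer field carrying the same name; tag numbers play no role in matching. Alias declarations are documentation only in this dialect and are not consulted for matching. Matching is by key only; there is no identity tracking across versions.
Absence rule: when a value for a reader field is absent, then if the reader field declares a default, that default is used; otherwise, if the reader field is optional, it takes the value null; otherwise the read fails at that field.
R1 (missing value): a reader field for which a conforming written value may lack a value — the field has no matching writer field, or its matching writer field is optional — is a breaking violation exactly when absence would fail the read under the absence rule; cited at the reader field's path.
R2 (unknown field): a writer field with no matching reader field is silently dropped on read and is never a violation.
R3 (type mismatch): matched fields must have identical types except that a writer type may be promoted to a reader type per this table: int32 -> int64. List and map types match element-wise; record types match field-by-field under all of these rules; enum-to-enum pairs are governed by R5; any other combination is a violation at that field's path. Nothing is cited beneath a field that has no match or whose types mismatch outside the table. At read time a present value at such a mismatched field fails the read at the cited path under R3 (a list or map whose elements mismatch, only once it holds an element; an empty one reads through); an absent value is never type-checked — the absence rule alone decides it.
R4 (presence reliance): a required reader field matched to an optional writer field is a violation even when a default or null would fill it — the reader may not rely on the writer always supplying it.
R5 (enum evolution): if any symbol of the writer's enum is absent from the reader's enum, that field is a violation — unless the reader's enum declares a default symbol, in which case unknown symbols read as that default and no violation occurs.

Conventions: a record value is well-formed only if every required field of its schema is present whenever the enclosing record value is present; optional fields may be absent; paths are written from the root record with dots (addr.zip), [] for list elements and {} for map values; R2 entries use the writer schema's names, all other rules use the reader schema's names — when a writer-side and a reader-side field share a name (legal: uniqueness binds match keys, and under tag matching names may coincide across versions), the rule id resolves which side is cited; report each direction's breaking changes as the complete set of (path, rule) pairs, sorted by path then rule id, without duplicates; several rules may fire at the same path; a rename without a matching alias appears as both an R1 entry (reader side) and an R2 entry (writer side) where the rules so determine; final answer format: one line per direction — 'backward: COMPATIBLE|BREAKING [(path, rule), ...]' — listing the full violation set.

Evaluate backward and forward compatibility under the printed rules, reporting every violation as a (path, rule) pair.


the writer's type comes first in each Order pair
backward for Order (reader v2, writer v1):
  State -> State, writer required: role aligns to role
  Address -> Address, writer optional: addr aligns to addr
  string -> string, writer optional: label aligns to label
  float32 -> float32, writer required: price aligns to price
  int64 -> int64, writer required: id aligns to id
  no writer field matches reader blob
  string -> string, writer required: email aligns to email
  float32 -> float32, writer required: addr.score aligns to addr.score
  int32 -> int32, writer optional: addr.zip aligns to addr.zip
  bytes -> bytes, writer optional: addr.signature aligns to addr.signature
  no writer field matches reader addr.balance
  nothing fires on Order: backward is COMPATIBLE
forward for Order (reader v1, writer v2):
  State -> State, writer required: role aligns to role
  Address -> Address, writer optional: addr aligns to addr
  string -> string, writer optional: label aligns to label
  float32 -> float32, writer required: price aligns to price
  int64 -> int64, writer required: id aligns to id
  string -> string, writer required: email aligns to email
  writer field blob has no reader counterpart
  float32 -> float32, writer required: addr.score aligns to addr.score
  int32 -> int32, writer optional: addr.zip aligns to addr.zip
  bytes -> bytes, writer optional: addr.signature aligns to addr.signature
  writer field addr.balance has no reader counterpart
  nothing fires on Order: forward is COMPATIBLE

backward: COMPATIBLE []; forward: COMPATIBLE []


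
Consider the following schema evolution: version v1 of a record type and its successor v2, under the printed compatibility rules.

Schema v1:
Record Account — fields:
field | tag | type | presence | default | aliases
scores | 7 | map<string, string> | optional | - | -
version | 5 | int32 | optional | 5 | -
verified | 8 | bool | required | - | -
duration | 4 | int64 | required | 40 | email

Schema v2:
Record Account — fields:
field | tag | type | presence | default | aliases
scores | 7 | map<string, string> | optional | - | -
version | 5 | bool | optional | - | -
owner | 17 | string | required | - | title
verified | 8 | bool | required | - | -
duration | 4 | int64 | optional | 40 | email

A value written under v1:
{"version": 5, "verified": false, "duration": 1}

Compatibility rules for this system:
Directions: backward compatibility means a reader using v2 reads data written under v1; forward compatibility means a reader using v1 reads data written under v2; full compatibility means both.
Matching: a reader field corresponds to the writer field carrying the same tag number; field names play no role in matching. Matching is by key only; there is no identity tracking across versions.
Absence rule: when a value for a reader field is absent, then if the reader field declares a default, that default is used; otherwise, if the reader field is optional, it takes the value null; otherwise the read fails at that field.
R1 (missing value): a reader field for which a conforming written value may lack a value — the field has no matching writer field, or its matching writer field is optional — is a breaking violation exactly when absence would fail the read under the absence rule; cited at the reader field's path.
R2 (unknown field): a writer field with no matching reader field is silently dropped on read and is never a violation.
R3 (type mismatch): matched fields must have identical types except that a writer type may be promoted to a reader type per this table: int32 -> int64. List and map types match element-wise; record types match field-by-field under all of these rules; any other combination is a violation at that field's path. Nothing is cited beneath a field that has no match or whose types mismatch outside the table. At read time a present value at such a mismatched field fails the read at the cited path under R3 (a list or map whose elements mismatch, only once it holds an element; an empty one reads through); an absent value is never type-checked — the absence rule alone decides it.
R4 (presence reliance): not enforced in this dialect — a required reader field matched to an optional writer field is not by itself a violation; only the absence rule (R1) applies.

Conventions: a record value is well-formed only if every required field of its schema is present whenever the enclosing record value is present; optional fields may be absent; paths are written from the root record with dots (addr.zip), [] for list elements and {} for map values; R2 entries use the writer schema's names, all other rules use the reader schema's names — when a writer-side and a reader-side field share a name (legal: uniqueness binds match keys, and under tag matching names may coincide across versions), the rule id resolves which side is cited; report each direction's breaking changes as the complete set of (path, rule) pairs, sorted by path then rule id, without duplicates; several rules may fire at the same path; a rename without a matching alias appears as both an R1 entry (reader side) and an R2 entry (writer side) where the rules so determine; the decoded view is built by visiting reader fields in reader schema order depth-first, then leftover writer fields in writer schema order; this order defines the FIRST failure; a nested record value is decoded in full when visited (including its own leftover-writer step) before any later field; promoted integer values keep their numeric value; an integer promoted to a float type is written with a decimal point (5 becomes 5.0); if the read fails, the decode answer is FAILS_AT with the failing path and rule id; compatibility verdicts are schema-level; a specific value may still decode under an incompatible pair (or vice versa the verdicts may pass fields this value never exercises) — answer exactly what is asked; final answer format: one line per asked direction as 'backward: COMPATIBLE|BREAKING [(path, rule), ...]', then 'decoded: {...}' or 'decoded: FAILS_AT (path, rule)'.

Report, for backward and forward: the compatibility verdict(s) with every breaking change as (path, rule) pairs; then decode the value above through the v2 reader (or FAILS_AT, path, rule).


backward: BREAKING [(owner, R1), (version, R3)]; forward: BREAKING [(version, R3)]; decoded: FAILS_AT (version, R3)

in Account below, arrows point writer -> reader
backward for Account (reader v2, writer v1):
  scores <- scores (map<string, string> -> map<string, string>, writer optional)
  version <- version (int32 -> bool, writer optional)
  owner has no writer counterpart
  verified <- verified (bool -> bool, writer required)
  duration <- duration (int64 -> int64, writer required)
  rule R1 violated at owner
  rule R3 violated at version
  backward on Account therefore BREAKING (2)
forward for Account (reader v1, writer v2):
  scores <- scores (map<string, string> -> map<string, string>, writer optional)
  version <- version (bool -> int32, writer optional)
  verified <- verified (bool -> bool, writer required)
  duration <- duration (int64 -> int64, writer optional)
  owner (writer side), unknown to reader
  rule R3 violated at version
  forward on Account therefore BREAKING (1)
decoding the Account value with the v2 reader:
  scores := null (absent, optional -> null)
  read fails at version under R3
  => FAILS_AT (version, R3)
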